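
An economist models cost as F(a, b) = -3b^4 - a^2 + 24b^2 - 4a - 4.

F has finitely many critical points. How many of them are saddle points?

1

F separates as a function of a plus a function of b, so ∇F=0 decouples.
∂F/∂a = -2(a + 2) = 0 at a ∈ {-2}; ∂F/∂b = -12b(b - 2)(b + 2) = 0 at b ∈ {-2, 0, 2}.
The Hessian is diagonal: diag(F_aa, F_bb). Second derivatives: F_aa(-2)=-2; F_bb(-2)=-96, F_bb(0)=48, F_bb(2)=-96.
Saddle points occur where the two diagonal entries have opposite signs: (-2, 0). Count: 1.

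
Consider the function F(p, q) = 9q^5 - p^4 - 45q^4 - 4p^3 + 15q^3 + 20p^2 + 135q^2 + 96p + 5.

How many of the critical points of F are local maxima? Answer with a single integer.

F separates as a function of p plus a function of q, so ∇F=0 decouples.
∂F/∂p = -4(p - 3)(p + 2)(p + 4) = 0 at p ∈ {-4, -2, 3}; ∂F/∂q = 45q(q - 3)(q - 2)(q + 1) = 0 at q ∈ {-1, 0, 2, 3}.
The Hessian is diagonal: diag(F_pp, F_qq). Second derivatives: F_pp(-4)=-56, F_pp(-2)=40, F_pp(3)=-140; F_qq(-1)=-540, F_qq(0)=270, F_qq(2)=-270, F_qq(3)=540.
Local maxima occur where both diagonal entries negative: (-4, -1), (-4, 2), (3, -1), (3, 2). Count: 4.

4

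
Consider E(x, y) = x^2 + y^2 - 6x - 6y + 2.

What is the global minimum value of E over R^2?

-16

E(x,y) separates as P(x) + Q(y) + 2, so its minimum is min P + min Q + 2.
P'(x) = 2x - 6 vanishes at x ∈ {3}; Q'(y) = 2y - 6 vanishes at y ∈ {3}.
Local minima of P (where P''>0): P(3)=-9. Local minima of Q: Q(3)=-9.
So the global minimum of E is P(3) + Q(3) + 2 = -9 − 9 + 2 = -16, attained at (3, 3).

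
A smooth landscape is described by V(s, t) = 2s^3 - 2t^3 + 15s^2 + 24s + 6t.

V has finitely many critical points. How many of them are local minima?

1

V separates as a function of s plus a function of t, so ∇V=0 decouples.
∂V/∂s = 6(s + 1)(s + 4) = 0 at s ∈ {-4, -1}; ∂V/∂t = -6(t - 1)(t + 1) = 0 at t ∈ {-1, 1}.
The Hessian is diagonal: diag(V_ss, V_tt). Second derivatives: V_ss(-4)=-18, V_ss(-1)=18; V_tt(-1)=12, V_tt(1)=-12.
Local minima occur where both diagonal entries positive: (-1, -1). Count: 1.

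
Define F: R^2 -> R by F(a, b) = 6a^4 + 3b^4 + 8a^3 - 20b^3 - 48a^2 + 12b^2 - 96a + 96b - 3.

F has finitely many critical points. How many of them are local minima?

4

F separates as a function of a plus a function of b, so ∇F=0 decouples.
∂F/∂a = 24(a - 2)(a + 1)(a + 2) = 0 at a ∈ {-2, -1, 2}; ∂F/∂b = 12(b - 4)(b - 2)(b + 1) = 0 at b ∈ {-1, 2, 4}.
The Hessian is diagonal: diag(F_aa, F_bb). Second derivatives: F_aa(-2)=96, F_aa(-1)=-72, F_aa(2)=288; F_bb(-1)=180, F_bb(2)=-72, F_bb(4)=120.
Local minima occur where both diagonal entries positive: (-2, -1), (-2, 4), (2, -1), (2, 4). Count: 4.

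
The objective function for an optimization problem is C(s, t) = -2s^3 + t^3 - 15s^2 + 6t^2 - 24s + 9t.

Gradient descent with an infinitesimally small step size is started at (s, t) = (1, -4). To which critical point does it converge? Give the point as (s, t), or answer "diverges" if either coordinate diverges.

diverges

C is separable, so gradient descent decouples: s follows -∂C/∂s, t follows -∂C/∂t.
∂C/∂s = -6(s + 1)(s + 4); at s=1 this is -60, so s increases.
∂C/∂t = 3(t + 1)(t + 3); at t=-4 this is 9, so t decreases.
The s-coordinate has no critical point in that direction and runs off to infinity.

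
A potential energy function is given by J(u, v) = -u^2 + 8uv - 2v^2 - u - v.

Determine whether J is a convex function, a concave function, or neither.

J is quadratic, so its Hessian is the constant matrix H = [[-2, 8], [8, -4]].
det(H) = -56, tr(H) = -6.
det(H) < 0, so H is indefinite: neither convex nor concave.

neither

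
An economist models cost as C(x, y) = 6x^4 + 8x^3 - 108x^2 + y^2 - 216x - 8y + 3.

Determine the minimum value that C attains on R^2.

-931

C(x,y) separates as P(x) + Q(y) + 3, so its minimum is min P + min Q + 3.
P'(x) = 24(x - 3)(x + 1)(x + 3) vanishes at x ∈ {-3, -1, 3}; Q'(y) = 2y - 8 vanishes at y ∈ {4}.
Local minima of P (where P''>0): P(-3)=-54, P(3)=-918. Local minima of Q: Q(4)=-16.
So the global minimum of C is P(3) + Q(4) + 3 = -918 − 16 + 3 = -931, attained at (3, 4).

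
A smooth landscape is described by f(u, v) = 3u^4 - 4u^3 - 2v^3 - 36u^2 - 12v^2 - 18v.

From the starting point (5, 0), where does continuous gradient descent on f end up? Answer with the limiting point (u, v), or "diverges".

diverges

f is separable, so gradient descent decouples: u follows -∂f/∂u, v follows -∂f/∂v.
∂f/∂u = 12u(u - 3)(u + 2); at u=5 this is 840, so u decreases.
∂f/∂v = -6(v + 1)(v + 3); at v=0 this is -18, so v increases.
The v-coordinate has no critical point in that direction and runs off to infinity.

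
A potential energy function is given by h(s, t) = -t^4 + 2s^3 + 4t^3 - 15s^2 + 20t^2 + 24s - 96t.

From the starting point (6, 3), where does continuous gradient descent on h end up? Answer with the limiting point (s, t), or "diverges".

h is separable, so gradient descent decouples: s follows -∂h/∂s, t follows -∂h/∂t.
∂h/∂s = 6(s - 4)(s - 1); at s=6 this is 60, so s decreases.
∂h/∂t = -4(t - 4)(t - 2)(t + 3); at t=3 this is 24, so t decreases.
s converges to its nearest critical value 4 (a local min of the s-part); t converges to 2. The iterate converges to (4, 2).

(4, 2)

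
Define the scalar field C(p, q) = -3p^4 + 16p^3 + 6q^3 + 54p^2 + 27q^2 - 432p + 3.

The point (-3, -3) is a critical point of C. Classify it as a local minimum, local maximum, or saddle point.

local maximum

The mixed partial ∂²C/∂p∂q is 0, so the Hessian at any point is diag(C_pp, C_qq) = diag(12(-3p^2 + 8p + 9), 18(2q + 3)).
At (-3, -3): H = diag(-504, -54).
Both eigenvalues are negative, so H is negative definite: a local maximum.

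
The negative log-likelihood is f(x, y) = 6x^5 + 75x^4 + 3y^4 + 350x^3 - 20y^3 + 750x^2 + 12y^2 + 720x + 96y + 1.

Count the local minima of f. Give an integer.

4

f separates as a function of x plus a function of y, so ∇f=0 decouples.
∂f/∂x = 30(x + 1)(x + 2)(x + 3)(x + 4) = 0 at x ∈ {-4, -3, -2, -1}; ∂f/∂y = 12(y - 4)(y - 2)(y + 1) = 0 at y ∈ {-1, 2, 4}.
The Hessian is diagonal: diag(f_xx, f_yy). Second derivatives: f_xx(-4)=-180, f_xx(-3)=60, f_xx(-2)=-60, f_xx(-1)=180; f_yy(-1)=180, f_yy(2)=-72, f_yy(4)=120.
Local minima occur where both diagonal entries positive: (-3, -1), (-3, 4), (-1, -1), (-1, 4). Count: 4.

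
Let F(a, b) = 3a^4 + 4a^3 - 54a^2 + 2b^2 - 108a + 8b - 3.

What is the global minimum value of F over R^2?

F(a,b) separates as P(a) + Q(b) − 3, so its minimum is min P + min Q − 3.
P'(a) = 12(a - 3)(a + 1)(a + 3) vanishes at a ∈ {-3, -1, 3}; Q'(b) = 4b + 8 vanishes at b ∈ {-2}.
Local minima of P (where P''>0): P(-3)=-27, P(3)=-459. Local minima of Q: Q(-2)=-8.
So the global minimum of F is P(3) + Q(-2) − 3 = -459 − 8 − 3 = -470, attained at (3, -2).

-470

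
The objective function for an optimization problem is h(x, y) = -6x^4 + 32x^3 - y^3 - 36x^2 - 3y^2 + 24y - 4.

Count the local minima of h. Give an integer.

1

h separates as a function of x plus a function of y, so ∇h=0 decouples.
∂h/∂x = -24x(x - 3)(x - 1) = 0 at x ∈ {0, 1, 3}; ∂h/∂y = -3(y - 2)(y + 4) = 0 at y ∈ {-4, 2}.
The Hessian is diagonal: diag(h_xx, h_yy). Second derivatives: h_xx(0)=-72, h_xx(1)=48, h_xx(3)=-144; h_yy(-4)=18, h_yy(2)=-18.
Local minima occur where both diagonal entries positive: (1, -4). Count: 1.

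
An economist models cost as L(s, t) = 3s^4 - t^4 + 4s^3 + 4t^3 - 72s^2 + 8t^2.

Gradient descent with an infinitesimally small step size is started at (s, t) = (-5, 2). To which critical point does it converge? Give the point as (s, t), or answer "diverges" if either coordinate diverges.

(-4, 0)

L is separable, so gradient descent decouples: s follows -∂L/∂s, t follows -∂L/∂t.
∂L/∂s = 12s(s - 3)(s + 4); at s=-5 this is -480, so s increases.
∂L/∂t = -4t(t - 4)(t + 1); at t=2 this is 48, so t decreases.
s converges to its nearest critical value -4 (a local min of the s-part); t converges to 0. The iterate converges to (-4, 0).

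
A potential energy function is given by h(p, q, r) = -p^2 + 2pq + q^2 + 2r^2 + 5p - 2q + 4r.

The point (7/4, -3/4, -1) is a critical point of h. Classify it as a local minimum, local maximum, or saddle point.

The Hessian is constant: H = [[-2, 2, 0], [2, 2, 0], [0, 0, 4]].
Leading principal minors: Δ₁ = -2, Δ₂ = -8, Δ₃ = -32.
The minors fit neither the all-positive nor the alternating-sign pattern, so H is indefinite: a saddle point.

saddle point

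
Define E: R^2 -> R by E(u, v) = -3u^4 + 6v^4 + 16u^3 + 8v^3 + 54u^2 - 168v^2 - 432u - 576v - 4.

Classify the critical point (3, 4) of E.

local minimum

The mixed partial ∂²E/∂u∂v is 0, so the Hessian at any point is diag(E_uu, E_vv) = diag(12(-3u^2 + 8u + 9), 24(3v^2 + 2v - 14)).
At (3, 4): H = diag(72, 1008).
Both eigenvalues are positive, so H is positive definite: a local minimum.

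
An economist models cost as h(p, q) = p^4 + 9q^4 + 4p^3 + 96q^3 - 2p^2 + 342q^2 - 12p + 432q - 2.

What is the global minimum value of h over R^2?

h(p,q) separates as A(p) + B(q) − 2, so its minimum is min A + min B − 2.
A'(p) = 4(p - 1)(p + 1)(p + 3) vanishes at p ∈ {-3, -1, 1}; B'(q) = 36(q + 1)(q + 3)(q + 4) vanishes at q ∈ {-4, -3, -1}.
Local minima of A (where A''>0): A(-3)=-9, A(1)=-9. Local minima of B: B(-4)=-96, B(-1)=-177.
So the global minimum of h is A(-3) + B(-1) − 2 = -9 − 177 − 2 = -188, attained at (-3, -1).

-188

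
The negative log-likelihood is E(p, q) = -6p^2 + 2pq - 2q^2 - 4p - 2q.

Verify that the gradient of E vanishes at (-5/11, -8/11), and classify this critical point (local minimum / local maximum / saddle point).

∇E = (-12p + 2q - 4, 2p - 4q - 2); substituting (-5/11, -8/11) gives ∇E = (0, 0), so (-5/11, -8/11) is indeed a critical point.
The Hessian of E is constant: H = [[-12, 2], [2, -4]].
det(H) = (-12)·(-4) − 2² = 44.
det(H) > 0 and tr(H) = -16 < 0, so H is negative definite and the point is a local maximum.

local maximum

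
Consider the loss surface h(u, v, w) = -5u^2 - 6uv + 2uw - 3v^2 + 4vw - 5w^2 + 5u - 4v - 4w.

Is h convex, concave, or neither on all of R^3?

concave

h is quadratic, so its Hessian is the constant matrix H = [[-10, -6, 2], [-6, -6, 4], [2, 4, -10]].
Leading principal minors: -10, 24, -152.
Signs alternate −, +, − ⇒ H ≺ 0 ⇒ concave.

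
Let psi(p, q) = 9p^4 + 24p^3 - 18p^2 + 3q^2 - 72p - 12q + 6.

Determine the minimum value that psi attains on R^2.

psi(p,q) separates as A(p) + B(q) + 6, so its minimum is min A + min B + 6.
A'(p) = 36(p - 1)(p + 1)(p + 2) vanishes at p ∈ {-2, -1, 1}; B'(q) = 6q - 12 vanishes at q ∈ {2}.
Local minima of A (where A''>0): A(-2)=24, A(1)=-57. Local minima of B: B(2)=-12.
So the global minimum of psi is A(1) + B(2) + 6 = -57 − 12 + 6 = -63, attained at (1, 2).

-63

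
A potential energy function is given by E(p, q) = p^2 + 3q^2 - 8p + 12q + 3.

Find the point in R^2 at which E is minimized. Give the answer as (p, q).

E(p,q) separates as A(p) + B(q) + 3, so its minimum is min A + min B + 3.
A'(p) = 2p - 8 vanishes at p ∈ {4}; B'(q) = 6q + 12 vanishes at q ∈ {-2}.
Local minima of A (where A''>0): A(4)=-16. Local minima of B: B(-2)=-12.
So the global minimum of E is A(4) + B(-2) + 3 = -16 − 12 + 3 = -25, attained at (4, -2).

(4, -2)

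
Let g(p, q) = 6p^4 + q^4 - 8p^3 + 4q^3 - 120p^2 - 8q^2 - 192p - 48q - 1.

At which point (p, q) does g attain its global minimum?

(4, 2)

g(p,q) separates as A(p) + B(q) − 1, so its minimum is min A + min B − 1.
A'(p) = 24(p - 4)(p + 1)(p + 2) vanishes at p ∈ {-2, -1, 4}; B'(q) = 4(q - 2)(q + 2)(q + 3) vanishes at q ∈ {-3, -2, 2}.
Local minima of A (where A''>0): A(-2)=64, A(4)=-1664. Local minima of B: B(-3)=45, B(2)=-80.
So the global minimum of g is A(4) + B(2) − 1 = -1664 − 80 − 1 = -1745, attained at (4, 2).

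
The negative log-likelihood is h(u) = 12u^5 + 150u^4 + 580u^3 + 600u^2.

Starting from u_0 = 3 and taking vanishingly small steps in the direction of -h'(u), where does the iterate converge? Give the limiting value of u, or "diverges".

h'(u) = 60u(u + 1)(u + 4)(u + 5), so h'(3) = 40320.
Gradient descent moves in the -h' direction, i.e. u is decreasing.
The nearest critical point in that direction is u = 0, where h'' = 1200 > 0 (a local minimum). The iterate converges there.

0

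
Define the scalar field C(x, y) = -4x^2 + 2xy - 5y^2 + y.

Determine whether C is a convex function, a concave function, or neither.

C is quadratic, so its Hessian is the constant matrix H = [[-8, 2], [2, -10]].
det(H) = 76, tr(H) = -18.
det(H) > 0 and tr(H) < 0, so H is negative definite everywhere: concave.

concave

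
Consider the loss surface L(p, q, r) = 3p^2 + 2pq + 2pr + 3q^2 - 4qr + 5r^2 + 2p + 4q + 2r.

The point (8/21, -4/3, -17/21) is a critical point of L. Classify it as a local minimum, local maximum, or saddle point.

local minimum

The Hessian is constant: H = [[6, 2, 2], [2, 6, -4], [2, -4, 10]].
Leading principal minors: Δ₁ = 6, Δ₂ = 32, Δ₃ = 168.
All leading minors are positive, so H is positive definite: a local minimum.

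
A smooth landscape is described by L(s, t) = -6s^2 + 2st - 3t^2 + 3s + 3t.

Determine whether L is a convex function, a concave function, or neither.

L is quadratic, so its Hessian is the constant matrix H = [[-12, 2], [2, -6]].
det(H) = 68, tr(H) = -18.
det(H) > 0 and tr(H) < 0, so H is negative definite everywhere: concave.

concave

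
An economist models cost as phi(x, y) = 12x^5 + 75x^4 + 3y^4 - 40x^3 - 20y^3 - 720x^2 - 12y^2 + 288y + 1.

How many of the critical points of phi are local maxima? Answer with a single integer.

2

phi separates as a function of x plus a function of y, so ∇phi=0 decouples.
∂phi/∂x = 60x(x - 2)(x + 3)(x + 4) = 0 at x ∈ {-4, -3, 0, 2}; ∂phi/∂y = 12(y - 4)(y - 3)(y + 2) = 0 at y ∈ {-2, 3, 4}.
The Hessian is diagonal: diag(phi_xx, phi_yy). Second derivatives: phi_xx(-4)=-1440, phi_xx(-3)=900, phi_xx(0)=-1440, phi_xx(2)=3600; phi_yy(-2)=360, phi_yy(3)=-60, phi_yy(4)=72.
Local maxima occur where both diagonal entries negative: (-4, 3), (0, 3). Count: 2.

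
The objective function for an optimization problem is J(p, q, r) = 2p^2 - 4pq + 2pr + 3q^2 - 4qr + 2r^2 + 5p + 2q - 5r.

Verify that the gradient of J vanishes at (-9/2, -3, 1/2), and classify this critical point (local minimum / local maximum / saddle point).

∇J = (4p - 4q + 2r + 5, -4p + 6q - 4r + 2, 2p - 4q + 4r - 5); substituting (-9/2, -3, 1/2) gives ∇J = (0, 0, 0), so (-9/2, -3, 1/2) is indeed a critical point.
The Hessian is constant: H = [[4, -4, 2], [-4, 6, -4], [2, -4, 4]].
Leading principal minors: Δ₁ = 4, Δ₂ = 8, Δ₃ = 8.
All leading minors are positive, so H is positive definite: a local minimum.

local minimum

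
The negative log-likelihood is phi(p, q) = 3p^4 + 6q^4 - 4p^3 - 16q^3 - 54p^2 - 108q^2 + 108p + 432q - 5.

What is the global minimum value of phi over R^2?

-1814

phi(p,q) separates as A(p) + B(q) − 5, so its minimum is min A + min B − 5.
A'(p) = 12(p - 3)(p - 1)(p + 3) vanishes at p ∈ {-3, 1, 3}; B'(q) = 24(q - 3)(q - 2)(q + 3) vanishes at q ∈ {-3, 2, 3}.
Local minima of A (where A''>0): A(-3)=-459, A(3)=-27. Local minima of B: B(-3)=-1350, B(3)=378.
So the global minimum of phi is A(-3) + B(-3) − 5 = -459 − 1350 − 5 = -1814, attained at (-3, -3).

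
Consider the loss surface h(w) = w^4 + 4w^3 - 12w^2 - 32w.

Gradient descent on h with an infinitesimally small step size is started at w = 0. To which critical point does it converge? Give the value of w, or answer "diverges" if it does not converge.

h'(w) = 4(w - 2)(w + 1)(w + 4), so h'(0) = -32.
Gradient descent moves in the -h' direction, i.e. w is increasing.
The nearest critical point in that direction is w = 2, where h'' = 72 > 0 (a local minimum). The iterate converges there.

2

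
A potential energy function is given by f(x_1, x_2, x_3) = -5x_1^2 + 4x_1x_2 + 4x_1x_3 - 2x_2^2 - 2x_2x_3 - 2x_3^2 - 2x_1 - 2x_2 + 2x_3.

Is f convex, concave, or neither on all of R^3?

concave

f is quadratic, so its Hessian is the constant matrix H = [[-10, 4, 4], [4, -4, -2], [4, -2, -4]].
Leading principal minors: -10, 24, -56.
Signs alternate −, +, − ⇒ H ≺ 0 ⇒ concave.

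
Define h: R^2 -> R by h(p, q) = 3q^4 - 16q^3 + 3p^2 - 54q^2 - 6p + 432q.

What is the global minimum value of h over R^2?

h(p,q) separates as A(p) + B(q), so its minimum is min A + min B.
A'(p) = 6p - 6 vanishes at p ∈ {1}; B'(q) = 12(q - 4)(q - 3)(q + 3) vanishes at q ∈ {-3, 3, 4}.
Local minima of A (where A''>0): A(1)=-3. Local minima of B: B(-3)=-1107, B(4)=608.
So the global minimum of h is A(1) + B(-3) = -3 − 1107 = -1110, attained at (1, -3).

-1110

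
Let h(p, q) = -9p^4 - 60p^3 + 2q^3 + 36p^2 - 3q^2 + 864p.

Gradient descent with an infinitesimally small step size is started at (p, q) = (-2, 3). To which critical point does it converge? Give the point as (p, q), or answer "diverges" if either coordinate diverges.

(-3, 1)

h is separable, so gradient descent decouples: p follows -∂h/∂p, q follows -∂h/∂q.
∂h/∂p = -36(p - 2)(p + 3)(p + 4); at p=-2 this is 288, so p decreases.
∂h/∂q = 6q(q - 1); at q=3 this is 36, so q decreases.
p converges to its nearest critical value -3 (a local min of the p-part); q converges to 1. The iterate converges to (-3, 1).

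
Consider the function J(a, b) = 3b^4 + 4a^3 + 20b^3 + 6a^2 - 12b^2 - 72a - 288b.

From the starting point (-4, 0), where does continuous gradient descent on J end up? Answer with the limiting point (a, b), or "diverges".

J is separable, so gradient descent decouples: a follows -∂J/∂a, b follows -∂J/∂b.
∂J/∂a = 12(a - 2)(a + 3); at a=-4 this is 72, so a decreases.
∂J/∂b = 12(b - 2)(b + 3)(b + 4); at b=0 this is -288, so b increases.
The a-coordinate has no critical point in that direction and runs off to infinity.

diverges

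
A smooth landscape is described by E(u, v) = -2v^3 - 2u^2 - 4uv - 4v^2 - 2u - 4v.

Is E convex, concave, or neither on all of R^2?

The term -2v^3 is cubic, so the Hessian is not constant.
∂²E/∂v² = -12v - 8, which takes both signs as v varies (negative for sufficiently large v). A diagonal entry of the Hessian changing sign means the Hessian is neither positive- nor negative-semidefinite on all of R^2.

neither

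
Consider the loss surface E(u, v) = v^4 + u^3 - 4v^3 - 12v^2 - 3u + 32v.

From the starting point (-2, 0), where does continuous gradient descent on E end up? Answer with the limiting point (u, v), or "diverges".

diverges

E is separable, so gradient descent decouples: u follows -∂E/∂u, v follows -∂E/∂v.
∂E/∂u = 3(u - 1)(u + 1); at u=-2 this is 9, so u decreases.
∂E/∂v = 4(v - 4)(v - 1)(v + 2); at v=0 this is 32, so v decreases.
The u-coordinate has no critical point in that direction and runs off to infinity.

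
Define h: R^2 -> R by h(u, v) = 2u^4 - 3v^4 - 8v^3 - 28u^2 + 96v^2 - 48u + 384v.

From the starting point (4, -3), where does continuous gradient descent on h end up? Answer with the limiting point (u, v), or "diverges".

(3, -2)

h is separable, so gradient descent decouples: u follows -∂h/∂u, v follows -∂h/∂v.
∂h/∂u = 8(u - 3)(u + 1)(u + 2); at u=4 this is 240, so u decreases.
∂h/∂v = -12(v - 4)(v + 2)(v + 4); at v=-3 this is -84, so v increases.
u converges to its nearest critical value 3 (a local min of the u-part); v converges to -2. The iterate converges to (3, -2).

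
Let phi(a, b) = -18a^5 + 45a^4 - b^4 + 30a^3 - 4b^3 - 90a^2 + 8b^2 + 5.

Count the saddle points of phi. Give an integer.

phi separates as a function of a plus a function of b, so ∇phi=0 decouples.
∂phi/∂a = -90a(a - 2)(a - 1)(a + 1) = 0 at a ∈ {-1, 0, 1, 2}; ∂phi/∂b = -4b(b - 1)(b + 4) = 0 at b ∈ {-4, 0, 1}.
The Hessian is diagonal: diag(phi_aa, phi_bb). Second derivatives: phi_aa(-1)=540, phi_aa(0)=-180, phi_aa(1)=180, phi_aa(2)=-540; phi_bb(-4)=-80, phi_bb(0)=16, phi_bb(1)=-20.
Saddle points occur where the two diagonal entries have opposite signs: (-1, -4), (-1, 1), (0, 0), (1, -4), (1, 1), (2, 0). Count: 6.

6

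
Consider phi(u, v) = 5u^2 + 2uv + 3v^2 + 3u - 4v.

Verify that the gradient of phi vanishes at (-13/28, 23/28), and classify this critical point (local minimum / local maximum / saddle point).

∇phi = (10u + 2v + 3, 2u + 6v - 4); substituting (-13/28, 23/28) gives ∇phi = (0, 0), so (-13/28, 23/28) is indeed a critical point.
The Hessian of phi is constant: H = [[10, 2], [2, 6]].
det(H) = 10·6 − 2² = 56.
det(H) > 0 and tr(H) = 16 > 0, so H is positive definite and the point is a local minimum.

local minimum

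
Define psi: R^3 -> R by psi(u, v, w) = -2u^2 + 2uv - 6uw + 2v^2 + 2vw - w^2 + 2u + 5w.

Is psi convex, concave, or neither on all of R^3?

psi is quadratic, so its Hessian is the constant matrix H = [[-4, 2, -6], [2, 4, 2], [-6, 2, -2]].
Leading principal minors: -4, -20, -136.
Neither pattern holds ⇒ H is indefinite ⇒ neither convex nor concave.

neither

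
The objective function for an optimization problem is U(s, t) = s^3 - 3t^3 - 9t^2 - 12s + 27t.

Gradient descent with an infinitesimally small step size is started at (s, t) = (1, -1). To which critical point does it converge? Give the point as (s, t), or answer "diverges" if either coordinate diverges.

U is separable, so gradient descent decouples: s follows -∂U/∂s, t follows -∂U/∂t.
∂U/∂s = 3(s - 2)(s + 2); at s=1 this is -9, so s increases.
∂U/∂t = -9(t - 1)(t + 3); at t=-1 this is 36, so t decreases.
s converges to its nearest critical value 2 (a local min of the s-part); t converges to -3. The iterate converges to (2, -3).

(2, -3)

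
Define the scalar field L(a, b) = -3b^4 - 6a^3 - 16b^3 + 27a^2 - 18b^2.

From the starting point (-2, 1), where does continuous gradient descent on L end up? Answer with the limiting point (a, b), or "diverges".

diverges

L is separable, so gradient descent decouples: a follows -∂L/∂a, b follows -∂L/∂b.
∂L/∂a = -18a(a - 3); at a=-2 this is -180, so a increases.
∂L/∂b = -12b(b + 1)(b + 3); at b=1 this is -96, so b increases.
The b-coordinate has no critical point in that direction and runs off to infinity.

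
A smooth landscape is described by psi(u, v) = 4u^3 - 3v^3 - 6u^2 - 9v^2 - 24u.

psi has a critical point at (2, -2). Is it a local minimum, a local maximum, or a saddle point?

local minimum

The mixed partial ∂²psi/∂u∂v is 0, so the Hessian at any point is diag(psi_uu, psi_vv) = diag(12(2u - 1), -18(v + 1)).
At (2, -2): H = diag(36, 18).
Both eigenvalues are positive, so H is positive definite: a local minimum.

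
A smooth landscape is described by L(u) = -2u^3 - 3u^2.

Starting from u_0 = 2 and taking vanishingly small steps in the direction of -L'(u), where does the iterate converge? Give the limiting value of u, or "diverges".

diverges

L'(u) = -6u(u + 1), so L'(2) = -36.
Gradient descent moves in the -L' direction, i.e. u is increasing.
There is no critical point above u=2, and L' keeps the same sign, so the iterate runs off to +∞.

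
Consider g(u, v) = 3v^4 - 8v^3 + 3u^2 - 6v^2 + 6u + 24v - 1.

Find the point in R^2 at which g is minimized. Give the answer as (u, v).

(-1, -1)

g(u,v) separates as P(u) + Q(v) − 1, so its minimum is min P + min Q − 1.
P'(u) = 6u + 6 vanishes at u ∈ {-1}; Q'(v) = 12(v - 2)(v - 1)(v + 1) vanishes at v ∈ {-1, 1, 2}.
Local minima of P (where P''>0): P(-1)=-3. Local minima of Q: Q(-1)=-19, Q(2)=8.
So the global minimum of g is P(-1) + Q(-1) − 1 = -3 − 19 − 1 = -23, attained at (-1, -1).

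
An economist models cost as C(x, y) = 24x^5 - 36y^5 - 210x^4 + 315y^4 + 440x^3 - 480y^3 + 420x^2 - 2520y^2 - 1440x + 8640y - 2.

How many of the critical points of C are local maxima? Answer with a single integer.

C separates as a function of x plus a function of y, so ∇C=0 decouples.
∂C/∂x = 120(x - 4)(x - 3)(x - 1)(x + 1) = 0 at x ∈ {-1, 1, 3, 4}; ∂C/∂y = -180(y - 4)(y - 3)(y - 2)(y + 2) = 0 at y ∈ {-2, 2, 3, 4}.
The Hessian is diagonal: diag(C_xx, C_yy). Second derivatives: C_xx(-1)=-4800, C_xx(1)=1440, C_xx(3)=-960, C_xx(4)=1800; C_yy(-2)=21600, C_yy(2)=-1440, C_yy(3)=900, C_yy(4)=-2160.
Local maxima occur where both diagonal entries negative: (-1, 2), (-1, 4), (3, 2), (3, 4). Count: 4.

4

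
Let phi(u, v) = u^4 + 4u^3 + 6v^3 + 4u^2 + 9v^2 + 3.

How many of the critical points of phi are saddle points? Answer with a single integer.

phi separates as a function of u plus a function of v, so ∇phi=0 decouples.
∂phi/∂u = 4u(u + 1)(u + 2) = 0 at u ∈ {-2, -1, 0}; ∂phi/∂v = 18v(v + 1) = 0 at v ∈ {-1, 0}.
The Hessian is diagonal: diag(phi_uu, phi_vv). Second derivatives: phi_uu(-2)=8, phi_uu(-1)=-4, phi_uu(0)=8; phi_vv(-1)=-18, phi_vv(0)=18.
Saddle points occur where the two diagonal entries have opposite signs: (-2, -1), (-1, 0), (0, -1). Count: 3.

3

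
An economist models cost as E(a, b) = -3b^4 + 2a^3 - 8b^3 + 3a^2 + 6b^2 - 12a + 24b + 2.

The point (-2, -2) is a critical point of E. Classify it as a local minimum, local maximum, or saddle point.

local maximum

The mixed partial ∂²E/∂a∂b is 0, so the Hessian at any point is diag(E_aa, E_bb) = diag(6(2a + 1), 12(-3b^2 - 4b + 1)).
At (-2, -2): H = diag(-18, -36).
Both eigenvalues are negative, so H is negative definite: a local maximum.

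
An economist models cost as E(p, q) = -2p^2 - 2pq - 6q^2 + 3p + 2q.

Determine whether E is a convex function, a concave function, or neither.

concave

E is quadratic, so its Hessian is the constant matrix H = [[-4, -2], [-2, -12]].
det(H) = 44, tr(H) = -16.
det(H) > 0 and tr(H) < 0, so H is negative definite everywhere: concave.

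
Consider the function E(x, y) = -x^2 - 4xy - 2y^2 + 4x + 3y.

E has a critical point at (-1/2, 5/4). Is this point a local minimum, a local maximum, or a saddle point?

The Hessian of E is constant: H = [[-2, -4], [-4, -4]].
det(H) = (-2)·(-4) − (-4)² = -8.
Since det(H) < 0, H is indefinite and the critical point is a saddle point.

saddle point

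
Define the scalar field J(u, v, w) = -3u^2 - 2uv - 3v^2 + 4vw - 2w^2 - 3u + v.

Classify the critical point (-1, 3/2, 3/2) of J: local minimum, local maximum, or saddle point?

The Hessian is constant: H = [[-6, -2, 0], [-2, -6, 4], [0, 4, -4]].
Leading principal minors: Δ₁ = -6, Δ₂ = 32, Δ₃ = -32.
The minors alternate sign starting negative (−, +, −), so H is negative definite: a local maximum.

local maximum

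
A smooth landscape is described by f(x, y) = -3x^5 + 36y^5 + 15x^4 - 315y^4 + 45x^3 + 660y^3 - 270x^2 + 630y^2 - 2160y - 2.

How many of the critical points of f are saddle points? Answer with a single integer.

8

f separates as a function of x plus a function of y, so ∇f=0 decouples.
∂f/∂x = -15x(x - 4)(x - 3)(x + 3) = 0 at x ∈ {-3, 0, 3, 4}; ∂f/∂y = 180(y - 4)(y - 3)(y - 1)(y + 1) = 0 at y ∈ {-1, 1, 3, 4}.
The Hessian is diagonal: diag(f_xx, f_yy). Second derivatives: f_xx(-3)=1890, f_xx(0)=-540, f_xx(3)=270, f_xx(4)=-420; f_yy(-1)=-7200, f_yy(1)=2160, f_yy(3)=-1440, f_yy(4)=2700.
Saddle points occur where the two diagonal entries have opposite signs: (-3, -1), (-3, 3), (0, 1), (0, 4), (3, -1), (3, 3), (4, 1), (4, 4). Count: 8.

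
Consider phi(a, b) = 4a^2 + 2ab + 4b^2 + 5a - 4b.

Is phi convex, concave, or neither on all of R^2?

convex

phi is quadratic, so its Hessian is the constant matrix H = [[8, 2], [2, 8]].
det(H) = 60, tr(H) = 16.
det(H) > 0 and tr(H) > 0, so H is positive definite everywhere: convex.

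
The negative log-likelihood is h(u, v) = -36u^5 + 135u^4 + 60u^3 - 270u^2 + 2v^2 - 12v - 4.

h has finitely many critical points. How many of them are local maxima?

0

h separates as a function of u plus a function of v, so ∇h=0 decouples.
∂h/∂u = -180u(u - 3)(u - 1)(u + 1) = 0 at u ∈ {-1, 0, 1, 3}; ∂h/∂v = 4(v - 3) = 0 at v ∈ {3}.
The Hessian is diagonal: diag(h_uu, h_vv). Second derivatives: h_uu(-1)=1440, h_uu(0)=-540, h_uu(1)=720, h_uu(3)=-4320; h_vv(3)=4.
Local maxima occur where both diagonal entries negative: none. Count: 0.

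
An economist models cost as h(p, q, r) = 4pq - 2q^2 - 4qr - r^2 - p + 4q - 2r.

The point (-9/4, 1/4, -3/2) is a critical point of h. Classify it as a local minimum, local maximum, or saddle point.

The Hessian is constant: H = [[0, 4, 0], [4, -4, -4], [0, -4, -2]].
Leading principal minors: Δ₁ = 0, Δ₂ = -16, Δ₃ = 32.
The minors fit neither the all-positive nor the alternating-sign pattern, so H is indefinite: a saddle point.

saddle point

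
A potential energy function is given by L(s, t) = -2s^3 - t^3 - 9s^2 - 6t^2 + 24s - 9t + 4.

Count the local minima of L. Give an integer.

1

L separates as a function of s plus a function of t, so ∇L=0 decouples.
∂L/∂s = -6(s - 1)(s + 4) = 0 at s ∈ {-4, 1}; ∂L/∂t = -3(t + 1)(t + 3) = 0 at t ∈ {-3, -1}.
The Hessian is diagonal: diag(L_ss, L_tt). Second derivatives: L_ss(-4)=30, L_ss(1)=-30; L_tt(-3)=6, L_tt(-1)=-6.
Local minima occur where both diagonal entries positive: (-4, -3). Count: 1.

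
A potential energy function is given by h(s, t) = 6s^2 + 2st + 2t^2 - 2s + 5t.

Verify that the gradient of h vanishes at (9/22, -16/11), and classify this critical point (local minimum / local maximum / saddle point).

∇h = (12s + 2t - 2, 2s + 4t + 5); substituting (9/22, -16/11) gives ∇h = (0, 0), so (9/22, -16/11) is indeed a critical point.
The Hessian of h is constant: H = [[12, 2], [2, 4]].
det(H) = 12·4 − 2² = 44.
det(H) > 0 and tr(H) = 16 > 0, so H is positive definite and the point is a local minimum.

local minimum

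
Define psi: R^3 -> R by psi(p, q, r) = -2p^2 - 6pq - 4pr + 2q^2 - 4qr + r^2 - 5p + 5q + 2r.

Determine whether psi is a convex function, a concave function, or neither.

neither

psi is quadratic, so its Hessian is the constant matrix H = [[-4, -6, -4], [-6, 4, -4], [-4, -4, 2]].
Leading principal minors: -4, -52, -296.
Neither pattern holds ⇒ H is indefinite ⇒ neither convex nor concave.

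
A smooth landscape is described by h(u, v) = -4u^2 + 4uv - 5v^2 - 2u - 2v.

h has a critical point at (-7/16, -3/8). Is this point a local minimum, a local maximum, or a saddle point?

local maximum

The Hessian of h is constant: H = [[-8, 4], [4, -10]].
det(H) = (-8)·(-10) − 4² = 64.
det(H) > 0 and tr(H) = -18 < 0, so H is negative definite and the point is a local maximum.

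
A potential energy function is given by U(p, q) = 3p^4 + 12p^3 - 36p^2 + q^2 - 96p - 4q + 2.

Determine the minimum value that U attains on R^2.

-194

U(p,q) separates as A(p) + B(q) + 2, so its minimum is min A + min B + 2.
A'(p) = 12(p - 2)(p + 1)(p + 4) vanishes at p ∈ {-4, -1, 2}; B'(q) = 2q - 4 vanishes at q ∈ {2}.
Local minima of A (where A''>0): A(-4)=-192, A(2)=-192. Local minima of B: B(2)=-4.
So the global minimum of U is A(-4) + B(2) + 2 = -192 − 4 + 2 = -194, attained at (-4, 2).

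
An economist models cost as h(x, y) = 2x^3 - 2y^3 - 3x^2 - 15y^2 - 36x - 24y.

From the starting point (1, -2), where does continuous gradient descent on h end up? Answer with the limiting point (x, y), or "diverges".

h is separable, so gradient descent decouples: x follows -∂h/∂x, y follows -∂h/∂y.
∂h/∂x = 6(x - 3)(x + 2); at x=1 this is -36, so x increases.
∂h/∂y = -6(y + 1)(y + 4); at y=-2 this is 12, so y decreases.
x converges to its nearest critical value 3 (a local min of the x-part); y converges to -4. The iterate converges to (3, -4).

(3, -4)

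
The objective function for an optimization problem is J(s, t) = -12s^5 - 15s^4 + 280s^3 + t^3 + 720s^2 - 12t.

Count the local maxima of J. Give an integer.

J separates as a function of s plus a function of t, so ∇J=0 decouples.
∂J/∂s = -60s(s - 4)(s + 2)(s + 3) = 0 at s ∈ {-3, -2, 0, 4}; ∂J/∂t = 3(t - 2)(t + 2) = 0 at t ∈ {-2, 2}.
The Hessian is diagonal: diag(J_ss, J_tt). Second derivatives: J_ss(-3)=1260, J_ss(-2)=-720, J_ss(0)=1440, J_ss(4)=-10080; J_tt(-2)=-12, J_tt(2)=12.
Local maxima occur where both diagonal entries negative: (-2, -2), (4, -2). Count: 2.

2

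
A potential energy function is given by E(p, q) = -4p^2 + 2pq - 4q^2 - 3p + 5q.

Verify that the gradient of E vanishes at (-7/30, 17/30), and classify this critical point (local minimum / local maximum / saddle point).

local maximum

∇E = (-8p + 2q - 3, 2p - 8q + 5); substituting (-7/30, 17/30) gives ∇E = (0, 0), so (-7/30, 17/30) is indeed a critical point.
The Hessian of E is constant: H = [[-8, 2], [2, -8]].
det(H) = (-8)·(-8) − 2² = 60.
det(H) > 0 and tr(H) = -16 < 0, so H is negative definite and the point is a local maximum.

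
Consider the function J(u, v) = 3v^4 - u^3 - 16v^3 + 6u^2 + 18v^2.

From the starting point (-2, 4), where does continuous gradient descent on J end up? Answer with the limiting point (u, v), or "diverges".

(0, 3)

J is separable, so gradient descent decouples: u follows -∂J/∂u, v follows -∂J/∂v.
∂J/∂u = -3u(u - 4); at u=-2 this is -36, so u increases.
∂J/∂v = 12v(v - 3)(v - 1); at v=4 this is 144, so v decreases.
u converges to its nearest critical value 0 (a local min of the u-part); v converges to 3. The iterate converges to (0, 3).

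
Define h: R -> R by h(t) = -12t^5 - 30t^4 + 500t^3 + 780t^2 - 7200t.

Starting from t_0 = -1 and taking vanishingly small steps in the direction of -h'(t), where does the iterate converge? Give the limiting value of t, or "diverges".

h'(t) = -60(t - 4)(t - 2)(t + 3)(t + 5), so h'(-1) = -7200.
Gradient descent moves in the -h' direction, i.e. t is increasing.
The nearest critical point in that direction is t = 2, where h'' = 4200 > 0 (a local minimum). The iterate converges there.

2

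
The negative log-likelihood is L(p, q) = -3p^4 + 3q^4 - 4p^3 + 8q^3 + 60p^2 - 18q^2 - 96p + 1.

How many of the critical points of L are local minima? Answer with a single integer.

2

L separates as a function of p plus a function of q, so ∇L=0 decouples.
∂L/∂p = -12(p - 2)(p - 1)(p + 4) = 0 at p ∈ {-4, 1, 2}; ∂L/∂q = 12q(q - 1)(q + 3) = 0 at q ∈ {-3, 0, 1}.
The Hessian is diagonal: diag(L_pp, L_qq). Second derivatives: L_pp(-4)=-360, L_pp(1)=60, L_pp(2)=-72; L_qq(-3)=144, L_qq(0)=-36, L_qq(1)=48.
Local minima occur where both diagonal entries positive: (1, -3), (1, 1). Count: 2.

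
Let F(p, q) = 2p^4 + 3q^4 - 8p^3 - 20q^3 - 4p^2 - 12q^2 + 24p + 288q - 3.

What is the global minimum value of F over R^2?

-437

F(p,q) separates as A(p) + B(q) − 3, so its minimum is min A + min B − 3.
A'(p) = 8(p - 3)(p - 1)(p + 1) vanishes at p ∈ {-1, 1, 3}; B'(q) = 12(q - 4)(q - 3)(q + 2) vanishes at q ∈ {-2, 3, 4}.
Local minima of A (where A''>0): A(-1)=-18, A(3)=-18. Local minima of B: B(-2)=-416, B(4)=448.
So the global minimum of F is A(-1) + B(-2) − 3 = -18 − 416 − 3 = -437, attained at (-1, -2).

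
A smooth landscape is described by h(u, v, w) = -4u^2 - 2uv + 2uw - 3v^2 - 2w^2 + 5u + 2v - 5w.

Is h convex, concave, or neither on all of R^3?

h is quadratic, so its Hessian is the constant matrix H = [[-8, -2, 2], [-2, -6, 0], [2, 0, -4]].
Leading principal minors: -8, 44, -152.
Signs alternate −, +, − ⇒ H ≺ 0 ⇒ concave.

concave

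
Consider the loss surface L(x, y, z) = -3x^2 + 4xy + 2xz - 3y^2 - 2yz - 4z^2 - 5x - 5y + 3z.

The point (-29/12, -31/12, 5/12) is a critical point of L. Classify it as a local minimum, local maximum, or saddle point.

The Hessian is constant: H = [[-6, 4, 2], [4, -6, -2], [2, -2, -8]].
Leading principal minors: Δ₁ = -6, Δ₂ = 20, Δ₃ = -144.
The minors alternate sign starting negative (−, +, −), so H is negative definite: a local maximum.

local maximum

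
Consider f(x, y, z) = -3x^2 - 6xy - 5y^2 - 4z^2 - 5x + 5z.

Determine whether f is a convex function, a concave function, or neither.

f is quadratic, so its Hessian is the constant matrix H = [[-6, -6, 0], [-6, -10, 0], [0, 0, -8]].
Leading principal minors: -6, 24, -192.
Signs alternate −, +, − ⇒ H ≺ 0 ⇒ concave.

concave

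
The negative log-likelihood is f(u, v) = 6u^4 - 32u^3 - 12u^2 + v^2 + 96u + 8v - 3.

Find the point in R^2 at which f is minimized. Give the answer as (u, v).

f(u,v) separates as P(u) + Q(v) − 3, so its minimum is min P + min Q − 3.
P'(u) = 24(u - 4)(u - 1)(u + 1) vanishes at u ∈ {-1, 1, 4}; Q'(v) = 2v + 8 vanishes at v ∈ {-4}.
Local minima of P (where P''>0): P(-1)=-70, P(4)=-320. Local minima of Q: Q(-4)=-16.
So the global minimum of f is P(4) + Q(-4) − 3 = -320 − 16 − 3 = -339, attained at (4, -4).

(4, -4)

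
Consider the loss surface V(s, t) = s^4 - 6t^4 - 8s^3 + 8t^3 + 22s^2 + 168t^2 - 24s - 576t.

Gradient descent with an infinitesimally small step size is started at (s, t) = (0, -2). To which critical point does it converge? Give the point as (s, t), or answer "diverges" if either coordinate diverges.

V is separable, so gradient descent decouples: s follows -∂V/∂s, t follows -∂V/∂t.
∂V/∂s = 4(s - 3)(s - 2)(s - 1); at s=0 this is -24, so s increases.
∂V/∂t = -24(t - 3)(t - 2)(t + 4); at t=-2 this is -960, so t increases.
s converges to its nearest critical value 1 (a local min of the s-part); t converges to 2. The iterate converges to (1, 2).

(1, 2)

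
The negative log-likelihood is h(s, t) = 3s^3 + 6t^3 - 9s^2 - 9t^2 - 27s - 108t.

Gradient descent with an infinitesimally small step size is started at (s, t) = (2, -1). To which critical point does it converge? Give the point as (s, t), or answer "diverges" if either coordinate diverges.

(3, 3)

h is separable, so gradient descent decouples: s follows -∂h/∂s, t follows -∂h/∂t.
∂h/∂s = 9(s - 3)(s + 1); at s=2 this is -27, so s increases.
∂h/∂t = 18(t - 3)(t + 2); at t=-1 this is -72, so t increases.
s converges to its nearest critical value 3 (a local min of the s-part); t converges to 3. The iterate converges to (3, 3).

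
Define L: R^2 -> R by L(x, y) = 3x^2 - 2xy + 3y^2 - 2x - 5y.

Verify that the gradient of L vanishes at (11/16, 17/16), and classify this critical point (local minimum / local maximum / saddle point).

local minimum

∇L = (6x - 2y - 2, -2x + 6y - 5); substituting (11/16, 17/16) gives ∇L = (0, 0), so (11/16, 17/16) is indeed a critical point.
The Hessian of L is constant: H = [[6, -2], [-2, 6]].
det(H) = 6·6 − (-2)² = 32.
det(H) > 0 and tr(H) = 12 > 0, so H is positive definite and the point is a local minimum.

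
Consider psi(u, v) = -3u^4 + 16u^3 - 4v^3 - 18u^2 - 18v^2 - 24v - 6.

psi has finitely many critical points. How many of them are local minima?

1

psi separates as a function of u plus a function of v, so ∇psi=0 decouples.
∂psi/∂u = -12u(u - 3)(u - 1) = 0 at u ∈ {0, 1, 3}; ∂psi/∂v = -12(v + 1)(v + 2) = 0 at v ∈ {-2, -1}.
The Hessian is diagonal: diag(psi_uu, psi_vv). Second derivatives: psi_uu(0)=-36, psi_uu(1)=24, psi_uu(3)=-72; psi_vv(-2)=12, psi_vv(-1)=-12.
Local minima occur where both diagonal entries positive: (1, -2). Count: 1.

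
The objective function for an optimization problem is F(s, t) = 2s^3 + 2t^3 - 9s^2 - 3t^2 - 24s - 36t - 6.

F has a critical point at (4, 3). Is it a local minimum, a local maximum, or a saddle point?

local minimum

The mixed partial ∂²F/∂s∂t is 0, so the Hessian at any point is diag(F_ss, F_tt) = diag(6(2s - 3), 6(2t - 1)).
At (4, 3): H = diag(30, 30).
Both eigenvalues are positive, so H is positive definite: a local minimum.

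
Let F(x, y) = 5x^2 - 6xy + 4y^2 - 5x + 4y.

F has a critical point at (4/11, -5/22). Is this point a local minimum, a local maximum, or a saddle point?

local minimum

The Hessian of F is constant: H = [[10, -6], [-6, 8]].
det(H) = 10·8 − (-6)² = 44.
det(H) > 0 and tr(H) = 18 > 0, so H is positive definite and the point is a local minimum.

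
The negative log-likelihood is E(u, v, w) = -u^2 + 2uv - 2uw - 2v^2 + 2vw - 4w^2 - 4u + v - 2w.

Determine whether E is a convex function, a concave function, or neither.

concave

E is quadratic, so its Hessian is the constant matrix H = [[-2, 2, -2], [2, -4, 2], [-2, 2, -8]].
Leading principal minors: -2, 4, -24.
Signs alternate −, +, − ⇒ H ≺ 0 ⇒ concave.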